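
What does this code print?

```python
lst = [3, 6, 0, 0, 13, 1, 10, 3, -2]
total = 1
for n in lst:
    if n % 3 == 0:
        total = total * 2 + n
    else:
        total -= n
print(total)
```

n=3: %3==0, total = 1*2+3 = 5
n=6: %3==0, total = 5*2+6 = 16
n=0: %3==0, total = 16*2+0 = 32
n=0: %3==0, total = 32*2+0 = 64
n=13: not %3==0, total = 64-13 = 51
n=1: not %3==0, total = 51-1 = 50
n=10: not %3==0, total = 50-10 = 40
n=3: %3==0, total = 40*2+3 = 83
n=-2: not %3==0, total = 83-(-2) = 85

85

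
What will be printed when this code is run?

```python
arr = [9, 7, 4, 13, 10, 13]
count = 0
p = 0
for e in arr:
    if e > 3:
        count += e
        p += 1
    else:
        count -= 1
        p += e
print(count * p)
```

e=9: >3, count = 0+9 = 9; p=1
e=7: >3, count = 9+7 = 16; p=2
e=4: >3, count = 16+4 = 20; p=3
e=13: >3, count = 20+13 = 33; p=4
e=10: >3, count = 33+10 = 43; p=5
e=13: >3, count = 43+13 = 56; p=6
count*p = 56*6 = 336

336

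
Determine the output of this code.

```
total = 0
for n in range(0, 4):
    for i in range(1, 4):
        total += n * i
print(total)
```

n=0,i=1: total = 0+0 = 0
n=0,i=2: total = 0+0 = 0
n=0,i=3: total = 0+0 = 0
n=1,i=1: total = 0+1 = 1
n=1,i=2: total = 1+2 = 3
n=1,i=3: total = 3+3 = 6
n=2,i=1: total = 6+2 = 8
n=2,i=2: total = 8+4 = 12
n=2,i=3: total = 12+6 = 18
n=3,i=1: total = 18+3 = 21
n=3,i=2: total = 21+6 = 27
n=3,i=3: total = 27+9 = 36

36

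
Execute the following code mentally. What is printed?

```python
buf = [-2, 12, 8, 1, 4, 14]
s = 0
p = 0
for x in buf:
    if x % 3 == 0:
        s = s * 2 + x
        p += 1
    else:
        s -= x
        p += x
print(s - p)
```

x=-2: not %3==0, s = 0-(-2) = 2; p=-2
x=12: %3==0, s = 2*2+12 = 16; p=-1
x=8: not %3==0, s = 16-8 = 8; p=7
x=1: not %3==0, s = 8-1 = 7; p=8
x=4: not %3==0, s = 7-4 = 3; p=12
x=14: not %3==0, s = 3-14 = -11; p=26
s-p = (-11)-26 = -37

-37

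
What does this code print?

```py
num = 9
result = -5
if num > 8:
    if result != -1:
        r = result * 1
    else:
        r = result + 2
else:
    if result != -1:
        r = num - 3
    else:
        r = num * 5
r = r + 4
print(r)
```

-1

num=9, result=-5
num > 8 is True; result != -1 is True
→ r = result * 1 = -5
r = (-5)+4 = -1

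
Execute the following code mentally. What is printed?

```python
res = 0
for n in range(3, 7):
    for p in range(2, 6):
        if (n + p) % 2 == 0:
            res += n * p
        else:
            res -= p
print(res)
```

96

n=3,p=2: odd sum, res = 0-2 = -2
n=3,p=3: even sum, res = (-2)+9 = 7
n=3,p=4: odd sum, res = 7-4 = 3
n=3,p=5: even sum, res = 3+15 = 18
n=4,p=2: even sum, res = 18+8 = 26
n=4,p=3: odd sum, res = 26-3 = 23
n=4,p=4: even sum, res = 23+16 = 39
n=4,p=5: odd sum, res = 39-5 = 34
n=5,p=2: odd sum, res = 34-2 = 32
n=5,p=3: even sum, res = 32+15 = 47
n=5,p=4: odd sum, res = 47-4 = 43
n=5,p=5: even sum, res = 43+25 = 68
n=6,p=2: even sum, res = 68+12 = 80
n=6,p=3: odd sum, res = 80-3 = 77
n=6,p=4: even sum, res = 77+24 = 101
n=6,p=5: odd sum, res = 101-5 = 96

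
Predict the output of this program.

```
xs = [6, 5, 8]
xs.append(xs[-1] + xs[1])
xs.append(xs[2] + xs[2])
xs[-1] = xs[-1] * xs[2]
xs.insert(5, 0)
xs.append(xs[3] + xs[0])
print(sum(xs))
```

append xs[-1]+xs[1] = 8+5 = 13 → [6, 5, 8, 13]
append xs[2]+xs[2] = 8+8 = 16 → [6, 5, 8, 13, 16]
xs[-1] = xs[-1]*xs[2] = 16*8 = 128 → [6, 5, 8, 13, 128]
insert 0 at 5 → [6, 5, 8, 13, 128, 0]
append xs[3]+xs[0] = 13+6 = 19 → [6, 5, 8, 13, 128, 0, 19]
sum = 179

179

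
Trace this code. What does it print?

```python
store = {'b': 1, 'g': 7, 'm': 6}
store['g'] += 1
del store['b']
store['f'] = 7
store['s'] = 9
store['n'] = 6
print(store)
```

{'g': 8, 'm': 6, 'f': 7, 's': 9, 'n': 6}

store['g'] = 7+1 = 8 → {'b': 1, 'g': 8, 'm': 6}
del 'b' → {'g': 8, 'm': 6}
store['f'] = 7 → {'g': 8, 'm': 6, 'f': 7}
store['s'] = 9 → {'g': 8, 'm': 6, 'f': 7, 's': 9}
store['n'] = 6 → {'g': 8, 'm': 6, 'f': 7, 's': 9, 'n': 6}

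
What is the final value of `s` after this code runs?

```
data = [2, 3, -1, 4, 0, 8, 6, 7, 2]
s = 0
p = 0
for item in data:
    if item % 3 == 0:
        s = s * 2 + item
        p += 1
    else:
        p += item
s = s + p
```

43

item=2: not %3==0; p=2
item=3: %3==0, s = 0*2+3 = 3; p=3
item=-1: not %3==0; p=2
item=4: not %3==0; p=6
item=0: %3==0, s = 3*2+0 = 6; p=7
item=8: not %3==0; p=15
item=6: %3==0, s = 6*2+6 = 18; p=16
item=7: not %3==0; p=23
item=2: not %3==0; p=25
s+p = 18+25 = 43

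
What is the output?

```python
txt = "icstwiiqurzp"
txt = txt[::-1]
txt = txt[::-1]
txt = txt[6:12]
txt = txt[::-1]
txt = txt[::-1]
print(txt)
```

reverse → 'pzruqiiwtsci'
reverse → 'icstwiiqurzp'
slice [6:12] → 'iqurzp'
reverse → 'pzruqi'
reverse → 'iqurzp'

iqurzp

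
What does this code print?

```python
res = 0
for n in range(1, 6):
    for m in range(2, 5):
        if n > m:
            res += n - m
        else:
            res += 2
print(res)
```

28

n=1,m=2: not 1>2, res = 0+2 = 2
n=1,m=3: not 1>3, res = 2+2 = 4
n=1,m=4: not 1>4, res = 4+2 = 6
n=2,m=2: not 2>2, res = 6+2 = 8
n=2,m=3: not 2>3, res = 8+2 = 10
n=2,m=4: not 2>4, res = 10+2 = 12
n=3,m=2: 3>2, res = 12+1 = 13
n=3,m=3: not 3>3, res = 13+2 = 15
n=3,m=4: not 3>4, res = 15+2 = 17
n=4,m=2: 4>2, res = 17+2 = 19
n=4,m=3: 4>3, res = 19+1 = 20
n=4,m=4: not 4>4, res = 20+2 = 22
n=5,m=2: 5>2, res = 22+3 = 25
n=5,m=3: 5>3, res = 25+2 = 27
n=5,m=4: 5>4, res = 27+1 = 28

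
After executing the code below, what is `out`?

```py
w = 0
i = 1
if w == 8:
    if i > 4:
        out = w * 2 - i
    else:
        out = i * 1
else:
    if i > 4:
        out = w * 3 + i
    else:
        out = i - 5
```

w=0, i=1
w == 8 is False; i > 4 is False
→ out = i - 5 = -4

-4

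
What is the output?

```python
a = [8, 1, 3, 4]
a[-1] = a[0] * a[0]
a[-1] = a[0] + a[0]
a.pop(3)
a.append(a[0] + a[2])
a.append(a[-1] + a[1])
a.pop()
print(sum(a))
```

a[-1] = a[0]*a[0] = 8*8 = 64 → [8, 1, 3, 64]
a[-1] = a[0]+a[0] = 8+8 = 16 → [8, 1, 3, 16]
pop(3) removes 16 → [8, 1, 3]
append a[0]+a[2] = 8+3 = 11 → [8, 1, 3, 11]
append a[-1]+a[1] = 11+1 = 12 → [8, 1, 3, 11, 12]
pop() removes 12 → [8, 1, 3, 11]
sum = 23

23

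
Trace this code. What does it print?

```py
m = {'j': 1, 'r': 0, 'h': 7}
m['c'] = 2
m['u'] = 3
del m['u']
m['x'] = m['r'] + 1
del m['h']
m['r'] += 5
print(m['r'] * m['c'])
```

10

m['c'] = 2 → {'j': 1, 'r': 0, 'h': 7, 'c': 2}
m['u'] = 3 → {'j': 1, 'r': 0, 'h': 7, 'c': 2, 'u': 3}
del 'u' → {'j': 1, 'r': 0, 'h': 7, 'c': 2}
m['x'] = m['r']+1 = 1 → {'j': 1, 'r': 0, 'h': 7, 'c': 2, 'x': 1}
del 'h' → {'j': 1, 'r': 0, 'c': 2, 'x': 1}
m['r'] = 0+5 = 5 → {'j': 1, 'r': 5, 'c': 2, 'x': 1}
m['r']*m['c'] = 5*2 = 10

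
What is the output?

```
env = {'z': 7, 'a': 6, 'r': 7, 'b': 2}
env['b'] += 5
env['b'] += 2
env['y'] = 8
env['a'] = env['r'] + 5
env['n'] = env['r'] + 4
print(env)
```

{'z': 7, 'a': 12, 'r': 7, 'b': 9, 'y': 8, 'n': 11}

env['b'] = 2+5 = 7 → {'z': 7, 'a': 6, 'r': 7, 'b': 7}
env['b'] = 7+2 = 9 → {'z': 7, 'a': 6, 'r': 7, 'b': 9}
env['y'] = 8 → {'z': 7, 'a': 6, 'r': 7, 'b': 9, 'y': 8}
env['a'] = env['r']+5 = 12 → {'z': 7, 'a': 12, 'r': 7, 'b': 9, 'y': 8}
env['n'] = env['r']+4 = 11 → {'z': 7, 'a': 12, 'r': 7, 'b': 9, 'y': 8, 'n': 11}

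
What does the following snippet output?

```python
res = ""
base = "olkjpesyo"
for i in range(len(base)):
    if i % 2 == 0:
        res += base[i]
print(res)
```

okpso

i=0: add 'o' → 'o'
i=1: skip
i=2: add 'k' → 'ok'
i=3: skip
i=4: add 'p' → 'okp'
i=5: skip
i=6: add 's' → 'okps'
i=7: skip
i=8: add 'o' → 'okpso'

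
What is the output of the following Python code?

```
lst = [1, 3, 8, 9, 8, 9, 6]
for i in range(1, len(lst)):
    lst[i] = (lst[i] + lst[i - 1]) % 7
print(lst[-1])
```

2

i=1: lst[1] = (3+1)%7 = 4 → [1, 4, 8, 9, 8, 9, 6]
i=2: lst[2] = (8+4)%7 = 5 → [1, 4, 5, 9, 8, 9, 6]
i=3: lst[3] = (9+5)%7 = 0 → [1, 4, 5, 0, 8, 9, 6]
i=4: lst[4] = (8+0)%7 = 1 → [1, 4, 5, 0, 1, 9, 6]
i=5: lst[5] = (9+1)%7 = 3 → [1, 4, 5, 0, 1, 3, 6]
i=6: lst[6] = (6+3)%7 = 2 → [1, 4, 5, 0, 1, 3, 2]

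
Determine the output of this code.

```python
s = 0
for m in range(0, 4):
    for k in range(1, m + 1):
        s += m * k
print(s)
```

m=1,k=1: s = 0+1 = 1
m=2,k=1: s = 1+2 = 3
m=2,k=2: s = 3+4 = 7
m=3,k=1: s = 7+3 = 10
m=3,k=2: s = 10+6 = 16
m=3,k=3: s = 16+9 = 25

25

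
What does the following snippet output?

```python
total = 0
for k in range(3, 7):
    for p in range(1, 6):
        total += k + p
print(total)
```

k=3,p=1: total = 0+4 = 4
k=3,p=2: total = 4+5 = 9
k=3,p=3: total = 9+6 = 15
k=3,p=4: total = 15+7 = 22
k=3,p=5: total = 22+8 = 30
k=4,p=1: total = 30+5 = 35
k=4,p=2: total = 35+6 = 41
k=4,p=3: total = 41+7 = 48
k=4,p=4: total = 48+8 = 56
k=4,p=5: total = 56+9 = 65
k=5,p=1: total = 65+6 = 71
k=5,p=2: total = 71+7 = 78
k=5,p=3: total = 78+8 = 86
k=5,p=4: total = 86+9 = 95
k=5,p=5: total = 95+10 = 105
k=6,p=1: total = 105+7 = 112
k=6,p=2: total = 112+8 = 120
k=6,p=3: total = 120+9 = 129
k=6,p=4: total = 129+10 = 139
k=6,p=5: total = 139+11 = 150

150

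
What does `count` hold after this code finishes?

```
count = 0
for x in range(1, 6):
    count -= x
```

x=1: count = 0-1 = -1
x=2: count = (-1)-2 = -3
x=3: count = (-3)-3 = -6
x=4: count = (-6)-4 = -10
x=5: count = (-10)-5 = -15

-15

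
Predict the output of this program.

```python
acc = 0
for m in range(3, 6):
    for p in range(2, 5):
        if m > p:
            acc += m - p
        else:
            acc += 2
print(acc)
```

16

m=3,p=2: 3>2, acc = 0+1 = 1
m=3,p=3: not 3>3, acc = 1+2 = 3
m=3,p=4: not 3>4, acc = 3+2 = 5
m=4,p=2: 4>2, acc = 5+2 = 7
m=4,p=3: 4>3, acc = 7+1 = 8
m=4,p=4: not 4>4, acc = 8+2 = 10
m=5,p=2: 5>2, acc = 10+3 = 13
m=5,p=3: 5>3, acc = 13+2 = 15
m=5,p=4: 5>4, acc = 15+1 = 16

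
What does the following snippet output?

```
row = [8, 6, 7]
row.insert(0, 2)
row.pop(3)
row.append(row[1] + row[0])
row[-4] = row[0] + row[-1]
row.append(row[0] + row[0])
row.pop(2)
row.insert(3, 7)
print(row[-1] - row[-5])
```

12

insert 2 at 0 → [2, 8, 6, 7]
pop(3) removes 7 → [2, 8, 6]
append row[1]+row[0] = 8+2 = 10 → [2, 8, 6, 10]
row[-4] = row[0]+row[-1] = 2+10 = 12 → [12, 8, 6, 10]
append row[0]+row[0] = 12+12 = 24 → [12, 8, 6, 10, 24]
pop(2) removes 6 → [12, 8, 10, 24]
insert 7 at 3 → [12, 8, 10, 7, 24]
row[-1]-row[-5] = 24-12 = 12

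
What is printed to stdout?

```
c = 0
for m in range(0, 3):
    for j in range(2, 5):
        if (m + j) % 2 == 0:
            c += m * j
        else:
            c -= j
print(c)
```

3

m=0,j=2: even sum, c = 0+0 = 0
m=0,j=3: odd sum, c = 0-3 = -3
m=0,j=4: even sum, c = (-3)+0 = -3
m=1,j=2: odd sum, c = (-3)-2 = -5
m=1,j=3: even sum, c = (-5)+3 = -2
m=1,j=4: odd sum, c = (-2)-4 = -6
m=2,j=2: even sum, c = (-6)+4 = -2
m=2,j=3: odd sum, c = (-2)-3 = -5
m=2,j=4: even sum, c = (-5)+8 = 3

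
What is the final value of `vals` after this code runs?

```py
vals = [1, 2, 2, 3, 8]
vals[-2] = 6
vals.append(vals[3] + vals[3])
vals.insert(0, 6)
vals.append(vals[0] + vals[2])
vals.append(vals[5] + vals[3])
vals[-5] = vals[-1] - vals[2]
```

[6, 1, 2, 2, 8, 8, 12, 8, 10]

vals[-2] = 6 → [1, 2, 2, 6, 8]
append vals[3]+vals[3] = 6+6 = 12 → [1, 2, 2, 6, 8, 12]
insert 6 at 0 → [6, 1, 2, 2, 6, 8, 12]
append vals[0]+vals[2] = 6+2 = 8 → [6, 1, 2, 2, 6, 8, 12, 8]
append vals[5]+vals[3] = 8+2 = 10 → [6, 1, 2, 2, 6, 8, 12, 8, 10]
vals[-5] = vals[-1]-vals[2] = 10-2 = 8 → [6, 1, 2, 2, 8, 8, 12, 8, 10]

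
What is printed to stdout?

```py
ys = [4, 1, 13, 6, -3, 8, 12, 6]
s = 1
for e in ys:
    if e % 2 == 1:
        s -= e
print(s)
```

e=4: not odd
e=1: odd, s = 1-1 = 0
e=13: odd, s = 0-13 = -13
e=6: not odd
e=-3: odd, s = (-13)-(-3) = -10
e=8: not odd
e=12: not odd
e=6: not odd

-10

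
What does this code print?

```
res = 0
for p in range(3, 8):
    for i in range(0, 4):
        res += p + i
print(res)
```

130

p=3,i=0: res = 0+3 = 3
p=3,i=1: res = 3+4 = 7
p=3,i=2: res = 7+5 = 12
p=3,i=3: res = 12+6 = 18
p=4,i=0: res = 18+4 = 22
p=4,i=1: res = 22+5 = 27
p=4,i=2: res = 27+6 = 33
p=4,i=3: res = 33+7 = 40
p=5,i=0: res = 40+5 = 45
p=5,i=1: res = 45+6 = 51
p=5,i=2: res = 51+7 = 58
p=5,i=3: res = 58+8 = 66
p=6,i=0: res = 66+6 = 72
p=6,i=1: res = 72+7 = 79
p=6,i=2: res = 79+8 = 87
p=6,i=3: res = 87+9 = 96
p=7,i=0: res = 96+7 = 103
p=7,i=1: res = 103+8 = 111
p=7,i=2: res = 111+9 = 120
p=7,i=3: res = 120+10 = 130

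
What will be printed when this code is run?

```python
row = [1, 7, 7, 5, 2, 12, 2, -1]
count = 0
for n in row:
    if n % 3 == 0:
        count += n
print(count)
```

n=1: not %3==0
n=7: not %3==0
n=7: not %3==0
n=5: not %3==0
n=2: not %3==0
n=12: %3==0, count = 0+12 = 12
n=2: not %3==0
n=-1: not %3==0

12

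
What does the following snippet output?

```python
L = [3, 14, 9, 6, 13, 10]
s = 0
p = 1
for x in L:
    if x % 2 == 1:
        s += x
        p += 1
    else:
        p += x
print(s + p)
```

59

x=3: odd, s = 0+3 = 3; p=2
x=14: not odd; p=16
x=9: odd, s = 3+9 = 12; p=17
x=6: not odd; p=23
x=13: odd, s = 12+13 = 25; p=24
x=10: not odd; p=34
s+p = 25+34 = 59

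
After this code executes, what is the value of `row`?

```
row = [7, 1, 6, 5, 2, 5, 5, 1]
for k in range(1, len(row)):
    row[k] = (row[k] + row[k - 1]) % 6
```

k=1: row[1] = (1+7)%6 = 2 → [7, 2, 6, 5, 2, 5, 5, 1]
k=2: row[2] = (6+2)%6 = 2 → [7, 2, 2, 5, 2, 5, 5, 1]
k=3: row[3] = (5+2)%6 = 1 → [7, 2, 2, 1, 2, 5, 5, 1]
k=4: row[4] = (2+1)%6 = 3 → [7, 2, 2, 1, 3, 5, 5, 1]
k=5: row[5] = (5+3)%6 = 2 → [7, 2, 2, 1, 3, 2, 5, 1]
k=6: row[6] = (5+2)%6 = 1 → [7, 2, 2, 1, 3, 2, 1, 1]
k=7: row[7] = (1+1)%6 = 2 → [7, 2, 2, 1, 3, 2, 1, 2]

[7, 2, 2, 1, 3, 2, 1, 2]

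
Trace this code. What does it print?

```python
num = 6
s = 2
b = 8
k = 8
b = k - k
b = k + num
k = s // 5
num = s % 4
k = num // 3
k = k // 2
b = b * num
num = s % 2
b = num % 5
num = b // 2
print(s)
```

2

b = 8-8 = 0
b = 8+6 = 14
k = 2//5 = 0
num = 2%4 = 2
k = 2//3 = 0
k = 0//2 = 0
b = 14*2 = 28
num = 2%2 = 0
b = 0%5 = 0
num = 0//2 = 0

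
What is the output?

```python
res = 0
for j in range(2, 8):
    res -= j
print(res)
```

j=2: res = 0-2 = -2
j=3: res = (-2)-3 = -5
j=4: res = (-5)-4 = -9
j=5: res = (-9)-5 = -14
j=6: res = (-14)-6 = -20
j=7: res = (-20)-7 = -27

-27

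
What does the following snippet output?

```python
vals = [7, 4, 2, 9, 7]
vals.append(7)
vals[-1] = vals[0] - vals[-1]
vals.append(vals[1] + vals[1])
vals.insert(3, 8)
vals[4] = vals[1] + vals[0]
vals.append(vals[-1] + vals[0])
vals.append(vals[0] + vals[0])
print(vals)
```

append 7 → [7, 4, 2, 9, 7, 7]
vals[-1] = vals[0]-vals[-1] = 7-7 = 0 → [7, 4, 2, 9, 7, 0]
append vals[1]+vals[1] = 4+4 = 8 → [7, 4, 2, 9, 7, 0, 8]
insert 8 at 3 → [7, 4, 2, 8, 9, 7, 0, 8]
vals[4] = vals[1]+vals[0] = 4+7 = 11 → [7, 4, 2, 8, 11, 7, 0, 8]
append vals[-1]+vals[0] = 8+7 = 15 → [7, 4, 2, 8, 11, 7, 0, 8, 15]
append vals[0]+vals[0] = 7+7 = 14 → [7, 4, 2, 8, 11, 7, 0, 8, 15, 14]

[7, 4, 2, 8, 11, 7, 0, 8, 15, 14]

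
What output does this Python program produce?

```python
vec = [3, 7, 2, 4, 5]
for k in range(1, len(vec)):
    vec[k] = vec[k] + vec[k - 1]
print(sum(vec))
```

62

k=1: vec[1] = 7+3 = 10 → [3, 10, 2, 4, 5]
k=2: vec[2] = 2+10 = 12 → [3, 10, 12, 4, 5]
k=3: vec[3] = 4+12 = 16 → [3, 10, 12, 16, 5]
k=4: vec[4] = 5+16 = 21 → [3, 10, 12, 16, 21]
sum = 62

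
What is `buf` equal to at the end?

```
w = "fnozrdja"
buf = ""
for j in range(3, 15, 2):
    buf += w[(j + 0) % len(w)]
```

'zdanzd'

j=3: add w[3]='z' → 'z'
j=5: add w[5]='d' → 'zd'
j=7: add w[7]='a' → 'zda'
j=9: add w[1]='n' → 'zdan'
j=11: add w[3]='z' → 'zdanz'
j=13: add w[5]='d' → 'zdanzd'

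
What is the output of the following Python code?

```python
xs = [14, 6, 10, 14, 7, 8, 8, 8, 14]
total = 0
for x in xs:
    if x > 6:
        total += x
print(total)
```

83

x=14: >6, total = 0+14 = 14
x=6: not >6
x=10: >6, total = 14+10 = 24
x=14: >6, total = 24+14 = 38
x=7: >6, total = 38+7 = 45
x=8: >6, total = 45+8 = 53
x=8: >6, total = 53+8 = 61
x=8: >6, total = 61+8 = 69
x=14: >6, total = 69+14 = 83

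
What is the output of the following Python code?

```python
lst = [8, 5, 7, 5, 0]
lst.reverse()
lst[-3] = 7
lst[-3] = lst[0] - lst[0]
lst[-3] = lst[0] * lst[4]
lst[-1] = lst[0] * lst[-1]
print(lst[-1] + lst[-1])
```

0

reverse → [0, 5, 7, 5, 8]
lst[-3] = 7 → [0, 5, 7, 5, 8]
lst[-3] = lst[0]-lst[0] = 0-0 = 0 → [0, 5, 0, 5, 8]
lst[-3] = lst[0]*lst[4] = 0*8 = 0 → [0, 5, 0, 5, 8]
lst[-1] = lst[0]*lst[-1] = 0*8 = 0 → [0, 5, 0, 5, 0]
lst[-1]+lst[-1] = 0+0 = 0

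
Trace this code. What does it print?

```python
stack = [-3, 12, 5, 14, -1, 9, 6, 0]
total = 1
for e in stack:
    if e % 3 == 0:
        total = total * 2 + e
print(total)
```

128

e=-3: %3==0, total = 1*2+(-3) = -1
e=12: %3==0, total = (-1)*2+12 = 10
e=5: not %3==0
e=14: not %3==0
e=-1: not %3==0
e=9: %3==0, total = 10*2+9 = 29
e=6: %3==0, total = 29*2+6 = 64
e=0: %3==0, total = 64*2+0 = 128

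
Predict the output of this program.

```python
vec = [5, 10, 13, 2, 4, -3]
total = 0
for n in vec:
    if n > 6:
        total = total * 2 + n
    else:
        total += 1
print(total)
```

40

n=5: not >6, total = 0+1 = 1
n=10: >6, total = 1*2+10 = 12
n=13: >6, total = 12*2+13 = 37
n=2: not >6, total = 37+1 = 38
n=4: not >6, total = 38+1 = 39
n=-3: not >6, total = 39+1 = 40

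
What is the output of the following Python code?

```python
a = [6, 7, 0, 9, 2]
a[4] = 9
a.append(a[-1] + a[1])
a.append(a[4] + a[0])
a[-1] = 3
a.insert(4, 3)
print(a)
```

a[4] = 9 → [6, 7, 0, 9, 9]
append a[-1]+a[1] = 9+7 = 16 → [6, 7, 0, 9, 9, 16]
append a[4]+a[0] = 9+6 = 15 → [6, 7, 0, 9, 9, 16, 15]
a[-1] = 3 → [6, 7, 0, 9, 9, 16, 3]
insert 3 at 4 → [6, 7, 0, 9, 3, 9, 16, 3]

[6, 7, 0, 9, 3, 9, 16, 3]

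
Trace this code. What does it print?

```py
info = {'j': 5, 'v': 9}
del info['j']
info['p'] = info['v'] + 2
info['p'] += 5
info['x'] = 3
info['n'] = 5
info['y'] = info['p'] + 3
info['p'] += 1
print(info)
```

{'v': 9, 'p': 17, 'x': 3, 'n': 5, 'y': 19}

del 'j' → {'v': 9}
info['p'] = info['v']+2 = 11 → {'v': 9, 'p': 11}
info['p'] = 11+5 = 16 → {'v': 9, 'p': 16}
info['x'] = 3 → {'v': 9, 'p': 16, 'x': 3}
info['n'] = 5 → {'v': 9, 'p': 16, 'x': 3, 'n': 5}
info['y'] = info['p']+3 = 19 → {'v': 9, 'p': 16, 'x': 3, 'n': 5, 'y': 19}
info['p'] = 16+1 = 17 → {'v': 9, 'p': 17, 'x': 3, 'n': 5, 'y': 19}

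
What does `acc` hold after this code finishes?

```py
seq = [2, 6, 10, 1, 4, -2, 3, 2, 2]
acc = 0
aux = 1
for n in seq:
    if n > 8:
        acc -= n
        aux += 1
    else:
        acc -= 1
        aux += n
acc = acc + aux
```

2

n=2: not >8, acc = 0-1 = -1; aux=3
n=6: not >8, acc = (-1)-1 = -2; aux=9
n=10: >8, acc = (-2)-10 = -12; aux=10
n=1: not >8, acc = (-12)-1 = -13; aux=11
n=4: not >8, acc = (-13)-1 = -14; aux=15
n=-2: not >8, acc = (-14)-1 = -15; aux=13
n=3: not >8, acc = (-15)-1 = -16; aux=16
n=2: not >8, acc = (-16)-1 = -17; aux=18
n=2: not >8, acc = (-17)-1 = -18; aux=20
acc+aux = (-18)+20 = 2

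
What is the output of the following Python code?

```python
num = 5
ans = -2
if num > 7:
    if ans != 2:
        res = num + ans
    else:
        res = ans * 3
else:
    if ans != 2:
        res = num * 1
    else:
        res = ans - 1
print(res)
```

num=5, ans=-2
num > 7 is False; ans != 2 is True
→ res = num * 1 = 5

5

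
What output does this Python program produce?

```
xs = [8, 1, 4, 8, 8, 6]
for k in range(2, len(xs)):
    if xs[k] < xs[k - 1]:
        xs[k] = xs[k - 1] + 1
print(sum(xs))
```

38

k=2: 4>=1, unchanged → [8, 1, 4, 8, 8, 6]
k=3: 8>=4, unchanged → [8, 1, 4, 8, 8, 6]
k=4: 8>=8, unchanged → [8, 1, 4, 8, 8, 6]
k=5: 6<8, xs[5] = 8+1 = 9 → [8, 1, 4, 8, 8, 9]
sum = 38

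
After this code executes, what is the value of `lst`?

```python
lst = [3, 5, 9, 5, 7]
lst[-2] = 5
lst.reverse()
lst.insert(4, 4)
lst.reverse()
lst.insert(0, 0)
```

[0, 3, 4, 5, 9, 5, 7]

lst[-2] = 5 → [3, 5, 9, 5, 7]
reverse → [7, 5, 9, 5, 3]
insert 4 at 4 → [7, 5, 9, 5, 4, 3]
reverse → [3, 4, 5, 9, 5, 7]
insert 0 at 0 → [0, 3, 4, 5, 9, 5, 7]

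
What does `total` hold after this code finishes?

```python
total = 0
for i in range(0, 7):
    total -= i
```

i=0: total = 0-0 = 0
i=1: total = 0-1 = -1
i=2: total = (-1)-2 = -3
i=3: total = (-3)-3 = -6
i=4: total = (-6)-4 = -10
i=5: total = (-10)-5 = -15
i=6: total = (-15)-6 = -21

-21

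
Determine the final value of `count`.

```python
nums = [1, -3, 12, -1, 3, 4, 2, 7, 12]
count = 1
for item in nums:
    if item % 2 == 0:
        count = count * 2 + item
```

144

item=1: not even
item=-3: not even
item=12: even, count = 1*2+12 = 14
item=-1: not even
item=3: not even
item=4: even, count = 14*2+4 = 32
item=2: even, count = 32*2+2 = 66
item=7: not even
item=12: even, count = 66*2+12 = 144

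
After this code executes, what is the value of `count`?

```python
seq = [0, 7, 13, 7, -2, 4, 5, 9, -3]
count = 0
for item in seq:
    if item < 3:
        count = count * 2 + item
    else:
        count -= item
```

-151

item=0: <3, count = 0*2+0 = 0
item=7: not <3, count = 0-7 = -7
item=13: not <3, count = (-7)-13 = -20
item=7: not <3, count = (-20)-7 = -27
item=-2: <3, count = (-27)*2+(-2) = -56
item=4: not <3, count = (-56)-4 = -60
item=5: not <3, count = (-60)-5 = -65
item=9: not <3, count = (-65)-9 = -74
item=-3: <3, count = (-74)*2+(-3) = -151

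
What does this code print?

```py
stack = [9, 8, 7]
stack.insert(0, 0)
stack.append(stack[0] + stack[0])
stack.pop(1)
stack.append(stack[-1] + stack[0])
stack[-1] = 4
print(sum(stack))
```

insert 0 at 0 → [0, 9, 8, 7]
append stack[0]+stack[0] = 0+0 = 0 → [0, 9, 8, 7, 0]
pop(1) removes 9 → [0, 8, 7, 0]
append stack[-1]+stack[0] = 0+0 = 0 → [0, 8, 7, 0, 0]
stack[-1] = 4 → [0, 8, 7, 0, 4]
sum = 19

19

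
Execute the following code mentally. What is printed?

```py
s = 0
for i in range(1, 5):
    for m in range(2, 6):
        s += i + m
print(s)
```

96

i=1,m=2: s = 0+3 = 3
i=1,m=3: s = 3+4 = 7
i=1,m=4: s = 7+5 = 12
i=1,m=5: s = 12+6 = 18
i=2,m=2: s = 18+4 = 22
i=2,m=3: s = 22+5 = 27
i=2,m=4: s = 27+6 = 33
i=2,m=5: s = 33+7 = 40
i=3,m=2: s = 40+5 = 45
i=3,m=3: s = 45+6 = 51
i=3,m=4: s = 51+7 = 58
i=3,m=5: s = 58+8 = 66
i=4,m=2: s = 66+6 = 72
i=4,m=3: s = 72+7 = 79
i=4,m=4: s = 79+8 = 87
i=4,m=5: s = 87+9 = 96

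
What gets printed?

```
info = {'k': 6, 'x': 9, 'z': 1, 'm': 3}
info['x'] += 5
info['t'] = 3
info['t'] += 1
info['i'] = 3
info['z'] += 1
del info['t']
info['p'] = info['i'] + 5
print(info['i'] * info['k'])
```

info['x'] = 9+5 = 14 → {'k': 6, 'x': 14, 'z': 1, 'm': 3}
info['t'] = 3 → {'k': 6, 'x': 14, 'z': 1, 'm': 3, 't': 3}
info['t'] = 3+1 = 4 → {'k': 6, 'x': 14, 'z': 1, 'm': 3, 't': 4}
info['i'] = 3 → {'k': 6, 'x': 14, 'z': 1, 'm': 3, 't': 4, 'i': 3}
info['z'] = 1+1 = 2 → {'k': 6, 'x': 14, 'z': 2, 'm': 3, 't': 4, 'i': 3}
del 't' → {'k': 6, 'x': 14, 'z': 2, 'm': 3, 'i': 3}
info['p'] = info['i']+5 = 8 → {'k': 6, 'x': 14, 'z': 2, 'm': 3, 'i': 3, 'p': 8}
info['i']*info['k'] = 3*6 = 18

18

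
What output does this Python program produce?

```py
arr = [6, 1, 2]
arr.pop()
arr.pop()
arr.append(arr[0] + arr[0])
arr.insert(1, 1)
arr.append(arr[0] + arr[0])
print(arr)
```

pop() removes 2 → [6, 1]
pop() removes 1 → [6]
append arr[0]+arr[0] = 6+6 = 12 → [6, 12]
insert 1 at 1 → [6, 1, 12]
append arr[0]+arr[0] = 6+6 = 12 → [6, 1, 12, 12]

[6, 1, 12, 12]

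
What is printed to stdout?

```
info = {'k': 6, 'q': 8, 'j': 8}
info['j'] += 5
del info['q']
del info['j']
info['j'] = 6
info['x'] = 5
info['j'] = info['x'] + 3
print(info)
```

{'k': 6, 'j': 8, 'x': 5}

info['j'] = 8+5 = 13 → {'k': 6, 'q': 8, 'j': 13}
del 'q' → {'k': 6, 'j': 13}
del 'j' → {'k': 6}
info['j'] = 6 → {'k': 6, 'j': 6}
info['x'] = 5 → {'k': 6, 'j': 6, 'x': 5}
info['j'] = info['x']+3 = 8 → {'k': 6, 'j': 8, 'x': 5}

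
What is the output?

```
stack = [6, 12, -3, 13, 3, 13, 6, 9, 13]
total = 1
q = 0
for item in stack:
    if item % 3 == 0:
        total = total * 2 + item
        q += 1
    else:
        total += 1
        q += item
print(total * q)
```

21150

item=6: %3==0, total = 1*2+6 = 8; q=1
item=12: %3==0, total = 8*2+12 = 28; q=2
item=-3: %3==0, total = 28*2+(-3) = 53; q=3
item=13: not %3==0, total = 53+1 = 54; q=16
item=3: %3==0, total = 54*2+3 = 111; q=17
item=13: not %3==0, total = 111+1 = 112; q=30
item=6: %3==0, total = 112*2+6 = 230; q=31
item=9: %3==0, total = 230*2+9 = 469; q=32
item=13: not %3==0, total = 469+1 = 470; q=45
total*q = 470*45 = 21150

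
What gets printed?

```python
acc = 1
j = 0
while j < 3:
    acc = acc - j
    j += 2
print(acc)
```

j=0: acc = 1-0 = 1
j=2: acc = 1-2 = -1

-1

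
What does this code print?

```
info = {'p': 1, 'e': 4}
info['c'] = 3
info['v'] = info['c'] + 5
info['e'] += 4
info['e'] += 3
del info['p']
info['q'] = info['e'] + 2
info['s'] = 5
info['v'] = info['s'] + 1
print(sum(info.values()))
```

info['c'] = 3 → {'p': 1, 'e': 4, 'c': 3}
info['v'] = info['c']+5 = 8 → {'p': 1, 'e': 4, 'c': 3, 'v': 8}
info['e'] = 4+4 = 8 → {'p': 1, 'e': 8, 'c': 3, 'v': 8}
info['e'] = 8+3 = 11 → {'p': 1, 'e': 11, 'c': 3, 'v': 8}
del 'p' → {'e': 11, 'c': 3, 'v': 8}
info['q'] = info['e']+2 = 13 → {'e': 11, 'c': 3, 'v': 8, 'q': 13}
info['s'] = 5 → {'e': 11, 'c': 3, 'v': 8, 'q': 13, 's': 5}
info['v'] = info['s']+1 = 6 → {'e': 11, 'c': 3, 'v': 6, 'q': 13, 's': 5}
sum of values = 38

38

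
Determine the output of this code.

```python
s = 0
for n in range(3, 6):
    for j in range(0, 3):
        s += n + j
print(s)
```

n=3,j=0: s = 0+3 = 3
n=3,j=1: s = 3+4 = 7
n=3,j=2: s = 7+5 = 12
n=4,j=0: s = 12+4 = 16
n=4,j=1: s = 16+5 = 21
n=4,j=2: s = 21+6 = 27
n=5,j=0: s = 27+5 = 32
n=5,j=1: s = 32+6 = 38
n=5,j=2: s = 38+7 = 45

45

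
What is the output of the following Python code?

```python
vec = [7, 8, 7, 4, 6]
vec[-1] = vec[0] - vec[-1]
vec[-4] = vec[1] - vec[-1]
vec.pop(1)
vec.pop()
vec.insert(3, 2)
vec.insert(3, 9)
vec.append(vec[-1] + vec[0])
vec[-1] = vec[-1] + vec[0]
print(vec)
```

vec[-1] = vec[0]-vec[-1] = 7-6 = 1 → [7, 8, 7, 4, 1]
vec[-4] = vec[1]-vec[-1] = 8-1 = 7 → [7, 7, 7, 4, 1]
pop(1) removes 7 → [7, 7, 4, 1]
pop() removes 1 → [7, 7, 4]
insert 2 at 3 → [7, 7, 4, 2]
insert 9 at 3 → [7, 7, 4, 9, 2]
append vec[-1]+vec[0] = 2+7 = 9 → [7, 7, 4, 9, 2, 9]
vec[-1] = vec[-1]+vec[0] = 9+7 = 16 → [7, 7, 4, 9, 2, 16]

[7, 7, 4, 9, 2, 16]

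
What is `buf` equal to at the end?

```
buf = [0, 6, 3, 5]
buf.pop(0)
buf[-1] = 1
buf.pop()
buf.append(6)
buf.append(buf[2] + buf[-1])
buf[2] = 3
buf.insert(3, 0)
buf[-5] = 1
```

pop(0) removes 0 → [6, 3, 5]
buf[-1] = 1 → [6, 3, 1]
pop() removes 1 → [6, 3]
append 6 → [6, 3, 6]
append buf[2]+buf[-1] = 6+6 = 12 → [6, 3, 6, 12]
buf[2] = 3 → [6, 3, 3, 12]
insert 0 at 3 → [6, 3, 3, 0, 12]
buf[-5] = 1 → [1, 3, 3, 0, 12]

[1, 3, 3, 0, 12]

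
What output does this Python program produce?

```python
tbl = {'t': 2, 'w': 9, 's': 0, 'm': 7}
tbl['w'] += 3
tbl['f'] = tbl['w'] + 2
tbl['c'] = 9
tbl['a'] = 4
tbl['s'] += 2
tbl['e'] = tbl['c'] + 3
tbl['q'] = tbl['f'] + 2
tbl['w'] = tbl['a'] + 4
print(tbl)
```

{'t': 2, 'w': 8, 's': 2, 'm': 7, 'f': 14, 'c': 9, 'a': 4, 'e': 12, 'q': 16}

tbl['w'] = 9+3 = 12 → {'t': 2, 'w': 12, 's': 0, 'm': 7}
tbl['f'] = tbl['w']+2 = 14 → {'t': 2, 'w': 12, 's': 0, 'm': 7, 'f': 14}
tbl['c'] = 9 → {'t': 2, 'w': 12, 's': 0, 'm': 7, 'f': 14, 'c': 9}
tbl['a'] = 4 → {'t': 2, 'w': 12, 's': 0, 'm': 7, 'f': 14, 'c': 9, 'a': 4}
tbl['s'] = 0+2 = 2 → {'t': 2, 'w': 12, 's': 2, 'm': 7, 'f': 14, 'c': 9, 'a': 4}
tbl['e'] = tbl['c']+3 = 12 → {'t': 2, 'w': 12, 's': 2, 'm': 7, 'f': 14, 'c': 9, 'a': 4, 'e': 12}
tbl['q'] = tbl['f']+2 = 16 → {'t': 2, 'w': 12, 's': 2, 'm': 7, 'f': 14, 'c': 9, 'a': 4, 'e': 12, 'q': 16}
tbl['w'] = tbl['a']+4 = 8 → {'t': 2, 'w': 8, 's': 2, 'm': 7, 'f': 14, 'c': 9, 'a': 4, 'e': 12, 'q': 16}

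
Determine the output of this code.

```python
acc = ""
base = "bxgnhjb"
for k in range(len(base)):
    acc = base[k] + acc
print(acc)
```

bjhngxb

k=0: prepend 'b' → 'b'
k=1: prepend 'x' → 'xb'
k=2: prepend 'g' → 'gxb'
k=3: prepend 'n' → 'ngxb'
k=4: prepend 'h' → 'hngxb'
k=5: prepend 'j' → 'jhngxb'
k=6: prepend 'b' → 'bjhngxb'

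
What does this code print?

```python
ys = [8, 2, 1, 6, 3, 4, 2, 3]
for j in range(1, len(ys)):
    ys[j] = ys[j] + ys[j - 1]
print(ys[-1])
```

j=1: ys[1] = 2+8 = 10 → [8, 10, 1, 6, 3, 4, 2, 3]
j=2: ys[2] = 1+10 = 11 → [8, 10, 11, 6, 3, 4, 2, 3]
j=3: ys[3] = 6+11 = 17 → [8, 10, 11, 17, 3, 4, 2, 3]
j=4: ys[4] = 3+17 = 20 → [8, 10, 11, 17, 20, 4, 2, 3]
j=5: ys[5] = 4+20 = 24 → [8, 10, 11, 17, 20, 24, 2, 3]
j=6: ys[6] = 2+24 = 26 → [8, 10, 11, 17, 20, 24, 26, 3]
j=7: ys[7] = 3+26 = 29 → [8, 10, 11, 17, 20, 24, 26, 29]

29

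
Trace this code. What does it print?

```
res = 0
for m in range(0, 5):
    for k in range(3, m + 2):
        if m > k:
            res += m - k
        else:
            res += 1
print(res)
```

m=2,k=3: not 2>3, res = 0+1 = 1
m=3,k=3: not 3>3, res = 1+1 = 2
m=3,k=4: not 3>4, res = 2+1 = 3
m=4,k=3: 4>3, res = 3+1 = 4
m=4,k=4: not 4>4, res = 4+1 = 5
m=4,k=5: not 4>5, res = 5+1 = 6

6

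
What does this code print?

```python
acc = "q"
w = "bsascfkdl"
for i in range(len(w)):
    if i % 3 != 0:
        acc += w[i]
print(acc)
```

i=0: skip
i=1: add 's' → 'qs'
i=2: add 'a' → 'qsa'
i=3: skip
i=4: add 'c' → 'qsac'
i=5: add 'f' → 'qsacf'
i=6: skip
i=7: add 'd' → 'qsacfd'
i=8: add 'l' → 'qsacfdl'

qsacfdl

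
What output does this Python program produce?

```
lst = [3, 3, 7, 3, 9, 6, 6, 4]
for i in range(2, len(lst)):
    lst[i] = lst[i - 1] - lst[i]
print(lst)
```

i=2: lst[2] = 3-7 = -4 → [3, 3, -4, 3, 9, 6, 6, 4]
i=3: lst[3] = (-4)-3 = -7 → [3, 3, -4, -7, 9, 6, 6, 4]
i=4: lst[4] = (-7)-9 = -16 → [3, 3, -4, -7, -16, 6, 6, 4]
i=5: lst[5] = (-16)-6 = -22 → [3, 3, -4, -7, -16, -22, 6, 4]
i=6: lst[6] = (-22)-6 = -28 → [3, 3, -4, -7, -16, -22, -28, 4]
i=7: lst[7] = (-28)-4 = -32 → [3, 3, -4, -7, -16, -22, -28, -32]

[3, 3, -4, -7, -16, -22, -28, -32]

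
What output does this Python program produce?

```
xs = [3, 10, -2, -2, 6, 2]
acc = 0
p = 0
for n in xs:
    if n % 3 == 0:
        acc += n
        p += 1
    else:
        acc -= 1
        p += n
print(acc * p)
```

n=3: %3==0, acc = 0+3 = 3; p=1
n=10: not %3==0, acc = 3-1 = 2; p=11
n=-2: not %3==0, acc = 2-1 = 1; p=9
n=-2: not %3==0, acc = 1-1 = 0; p=7
n=6: %3==0, acc = 0+6 = 6; p=8
n=2: not %3==0, acc = 6-1 = 5; p=10
acc*p = 5*10 = 50

50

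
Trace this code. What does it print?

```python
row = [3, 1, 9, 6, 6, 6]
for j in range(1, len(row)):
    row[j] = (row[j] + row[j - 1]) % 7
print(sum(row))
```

25

j=1: row[1] = (1+3)%7 = 4 → [3, 4, 9, 6, 6, 6]
j=2: row[2] = (9+4)%7 = 6 → [3, 4, 6, 6, 6, 6]
j=3: row[3] = (6+6)%7 = 5 → [3, 4, 6, 5, 6, 6]
j=4: row[4] = (6+5)%7 = 4 → [3, 4, 6, 5, 4, 6]
j=5: row[5] = (6+4)%7 = 3 → [3, 4, 6, 5, 4, 3]
sum = 25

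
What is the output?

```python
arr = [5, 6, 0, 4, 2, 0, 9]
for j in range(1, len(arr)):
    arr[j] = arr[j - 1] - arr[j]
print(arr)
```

j=1: arr[1] = 5-6 = -1 → [5, -1, 0, 4, 2, 0, 9]
j=2: arr[2] = (-1)-0 = -1 → [5, -1, -1, 4, 2, 0, 9]
j=3: arr[3] = (-1)-4 = -5 → [5, -1, -1, -5, 2, 0, 9]
j=4: arr[4] = (-5)-2 = -7 → [5, -1, -1, -5, -7, 0, 9]
j=5: arr[5] = (-7)-0 = -7 → [5, -1, -1, -5, -7, -7, 9]
j=6: arr[6] = (-7)-9 = -16 → [5, -1, -1, -5, -7, -7, -16]

[5, -1, -1, -5, -7, -7, -16]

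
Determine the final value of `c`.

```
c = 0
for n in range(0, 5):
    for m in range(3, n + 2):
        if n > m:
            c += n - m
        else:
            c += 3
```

n=2,m=3: not 2>3, c = 0+3 = 3
n=3,m=3: not 3>3, c = 3+3 = 6
n=3,m=4: not 3>4, c = 6+3 = 9
n=4,m=3: 4>3, c = 9+1 = 10
n=4,m=4: not 4>4, c = 10+3 = 13
n=4,m=5: not 4>5, c = 13+3 = 16

16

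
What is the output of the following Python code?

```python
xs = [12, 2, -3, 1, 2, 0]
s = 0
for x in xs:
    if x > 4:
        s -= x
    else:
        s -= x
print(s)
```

-14

x=12: >4, s = 0-12 = -12
x=2: not >4, s = (-12)-2 = -14
x=-3: not >4, s = (-14)-(-3) = -11
x=1: not >4, s = (-11)-1 = -12
x=2: not >4, s = (-12)-2 = -14
x=0: not >4, s = (-14)-0 = -14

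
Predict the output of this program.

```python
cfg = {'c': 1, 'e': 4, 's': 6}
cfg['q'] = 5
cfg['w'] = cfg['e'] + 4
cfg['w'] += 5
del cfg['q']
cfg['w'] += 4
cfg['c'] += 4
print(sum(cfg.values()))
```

cfg['q'] = 5 → {'c': 1, 'e': 4, 's': 6, 'q': 5}
cfg['w'] = cfg['e']+4 = 8 → {'c': 1, 'e': 4, 's': 6, 'q': 5, 'w': 8}
cfg['w'] = 8+5 = 13 → {'c': 1, 'e': 4, 's': 6, 'q': 5, 'w': 13}
del 'q' → {'c': 1, 'e': 4, 's': 6, 'w': 13}
cfg['w'] = 13+4 = 17 → {'c': 1, 'e': 4, 's': 6, 'w': 17}
cfg['c'] = 1+4 = 5 → {'c': 5, 'e': 4, 's': 6, 'w': 17}
sum of values = 32

32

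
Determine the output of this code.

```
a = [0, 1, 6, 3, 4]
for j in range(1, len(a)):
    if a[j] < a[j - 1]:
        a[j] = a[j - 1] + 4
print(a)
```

[0, 1, 6, 10, 14]

j=1: 1>=0, unchanged → [0, 1, 6, 3, 4]
j=2: 6>=1, unchanged → [0, 1, 6, 3, 4]
j=3: 3<6, a[3] = 6+4 = 10 → [0, 1, 6, 10, 4]
j=4: 4<10, a[4] = 10+4 = 14 → [0, 1, 6, 10, 14]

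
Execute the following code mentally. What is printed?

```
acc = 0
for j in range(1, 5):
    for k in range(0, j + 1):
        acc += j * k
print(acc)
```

j=1,k=0: acc = 0+0 = 0
j=1,k=1: acc = 0+1 = 1
j=2,k=0: acc = 1+0 = 1
j=2,k=1: acc = 1+2 = 3
j=2,k=2: acc = 3+4 = 7
j=3,k=0: acc = 7+0 = 7
j=3,k=1: acc = 7+3 = 10
j=3,k=2: acc = 10+6 = 16
j=3,k=3: acc = 16+9 = 25
j=4,k=0: acc = 25+0 = 25
j=4,k=1: acc = 25+4 = 29
j=4,k=2: acc = 29+8 = 37
j=4,k=3: acc = 37+12 = 49
j=4,k=4: acc = 49+16 = 65

65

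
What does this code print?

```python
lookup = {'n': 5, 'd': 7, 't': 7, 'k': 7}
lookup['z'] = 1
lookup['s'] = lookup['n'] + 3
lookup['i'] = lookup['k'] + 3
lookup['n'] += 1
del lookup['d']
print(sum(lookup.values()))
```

39

lookup['z'] = 1 → {'n': 5, 'd': 7, 't': 7, 'k': 7, 'z': 1}
lookup['s'] = lookup['n']+3 = 8 → {'n': 5, 'd': 7, 't': 7, 'k': 7, 'z': 1, 's': 8}
lookup['i'] = lookup['k']+3 = 10 → {'n': 5, 'd': 7, 't': 7, 'k': 7, 'z': 1, 's': 8, 'i': 10}
lookup['n'] = 5+1 = 6 → {'n': 6, 'd': 7, 't': 7, 'k': 7, 'z': 1, 's': 8, 'i': 10}
del 'd' → {'n': 6, 't': 7, 'k': 7, 'z': 1, 's': 8, 'i': 10}
sum of values = 39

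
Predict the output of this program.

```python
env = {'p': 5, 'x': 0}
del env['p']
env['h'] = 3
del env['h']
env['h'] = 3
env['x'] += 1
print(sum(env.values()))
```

4

del 'p' → {'x': 0}
env['h'] = 3 → {'x': 0, 'h': 3}
del 'h' → {'x': 0}
env['h'] = 3 → {'x': 0, 'h': 3}
env['x'] = 0+1 = 1 → {'x': 1, 'h': 3}
sum of values = 4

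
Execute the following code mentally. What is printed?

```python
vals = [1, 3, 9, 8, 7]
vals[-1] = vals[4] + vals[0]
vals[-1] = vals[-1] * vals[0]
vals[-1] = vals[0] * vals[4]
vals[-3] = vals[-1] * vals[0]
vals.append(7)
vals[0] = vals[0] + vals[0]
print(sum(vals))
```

36

vals[-1] = vals[4]+vals[0] = 7+1 = 8 → [1, 3, 9, 8, 8]
vals[-1] = vals[-1]*vals[0] = 8*1 = 8 → [1, 3, 9, 8, 8]
vals[-1] = vals[0]*vals[4] = 1*8 = 8 → [1, 3, 9, 8, 8]
vals[-3] = vals[-1]*vals[0] = 8*1 = 8 → [1, 3, 8, 8, 8]
append 7 → [1, 3, 8, 8, 8, 7]
vals[0] = vals[0]+vals[0] = 1+1 = 2 → [2, 3, 8, 8, 8, 7]
sum = 36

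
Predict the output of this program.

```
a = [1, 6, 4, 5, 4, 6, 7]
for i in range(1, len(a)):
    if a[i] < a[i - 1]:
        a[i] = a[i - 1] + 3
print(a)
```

[1, 6, 9, 12, 15, 18, 21]

i=1: 6>=1, unchanged → [1, 6, 4, 5, 4, 6, 7]
i=2: 4<6, a[2] = 6+3 = 9 → [1, 6, 9, 5, 4, 6, 7]
i=3: 5<9, a[3] = 9+3 = 12 → [1, 6, 9, 12, 4, 6, 7]
i=4: 4<12, a[4] = 12+3 = 15 → [1, 6, 9, 12, 15, 6, 7]
i=5: 6<15, a[5] = 15+3 = 18 → [1, 6, 9, 12, 15, 18, 7]
i=6: 7<18, a[6] = 18+3 = 21 → [1, 6, 9, 12, 15, 18, 21]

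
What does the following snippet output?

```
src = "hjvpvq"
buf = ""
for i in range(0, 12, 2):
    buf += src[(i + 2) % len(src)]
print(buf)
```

i=0: add src[2]='v' → 'v'
i=2: add src[4]='v' → 'vv'
i=4: add src[0]='h' → 'vvh'
i=6: add src[2]='v' → 'vvhv'
i=8: add src[4]='v' → 'vvhvv'
i=10: add src[0]='h' → 'vvhvvh'

vvhvvh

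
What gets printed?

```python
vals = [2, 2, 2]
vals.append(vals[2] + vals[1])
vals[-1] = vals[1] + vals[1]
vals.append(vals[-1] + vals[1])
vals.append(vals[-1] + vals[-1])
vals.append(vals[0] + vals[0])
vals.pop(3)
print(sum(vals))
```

28

append vals[2]+vals[1] = 2+2 = 4 → [2, 2, 2, 4]
vals[-1] = vals[1]+vals[1] = 2+2 = 4 → [2, 2, 2, 4]
append vals[-1]+vals[1] = 4+2 = 6 → [2, 2, 2, 4, 6]
append vals[-1]+vals[-1] = 6+6 = 12 → [2, 2, 2, 4, 6, 12]
append vals[0]+vals[0] = 2+2 = 4 → [2, 2, 2, 4, 6, 12, 4]
pop(3) removes 4 → [2, 2, 2, 6, 12, 4]
sum = 28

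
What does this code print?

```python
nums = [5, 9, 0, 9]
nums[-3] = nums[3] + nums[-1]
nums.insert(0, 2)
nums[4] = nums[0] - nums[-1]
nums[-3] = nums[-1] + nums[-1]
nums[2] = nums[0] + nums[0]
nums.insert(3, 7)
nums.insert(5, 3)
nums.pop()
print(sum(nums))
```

nums[-3] = nums[3]+nums[-1] = 9+9 = 18 → [5, 18, 0, 9]
insert 2 at 0 → [2, 5, 18, 0, 9]
nums[4] = nums[0]-nums[-1] = 2-9 = -7 → [2, 5, 18, 0, -7]
nums[-3] = nums[-1]+nums[-1] = (-7)+(-7) = -14 → [2, 5, -14, 0, -7]
nums[2] = nums[0]+nums[0] = 2+2 = 4 → [2, 5, 4, 0, -7]
insert 7 at 3 → [2, 5, 4, 7, 0, -7]
insert 3 at 5 → [2, 5, 4, 7, 0, 3, -7]
pop() removes -7 → [2, 5, 4, 7, 0, 3]
sum = 21

21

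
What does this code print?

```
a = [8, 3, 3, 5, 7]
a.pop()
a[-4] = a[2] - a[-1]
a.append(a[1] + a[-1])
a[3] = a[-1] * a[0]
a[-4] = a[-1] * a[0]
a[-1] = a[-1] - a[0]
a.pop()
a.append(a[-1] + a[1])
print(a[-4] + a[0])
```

-18

pop() removes 7 → [8, 3, 3, 5]
a[-4] = a[2]-a[-1] = 3-5 = -2 → [-2, 3, 3, 5]
append a[1]+a[-1] = 3+5 = 8 → [-2, 3, 3, 5, 8]
a[3] = a[-1]*a[0] = 8*(-2) = -16 → [-2, 3, 3, -16, 8]
a[-4] = a[-1]*a[0] = 8*(-2) = -16 → [-2, -16, 3, -16, 8]
a[-1] = a[-1]-a[0] = 8-(-2) = 10 → [-2, -16, 3, -16, 10]
pop() removes 10 → [-2, -16, 3, -16]
append a[-1]+a[1] = (-16)+(-16) = -32 → [-2, -16, 3, -16, -32]
a[-4]+a[0] = (-16)+(-2) = -18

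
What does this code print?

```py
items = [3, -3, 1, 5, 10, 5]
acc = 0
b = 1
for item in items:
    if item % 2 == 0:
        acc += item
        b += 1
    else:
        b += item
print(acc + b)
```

item=3: not even; b=4
item=-3: not even; b=1
item=1: not even; b=2
item=5: not even; b=7
item=10: even, acc = 0+10 = 10; b=8
item=5: not even; b=13
acc+b = 10+13 = 23

23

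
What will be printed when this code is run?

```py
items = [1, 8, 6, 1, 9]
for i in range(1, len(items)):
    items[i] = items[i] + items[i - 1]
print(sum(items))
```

66

i=1: items[1] = 8+1 = 9 → [1, 9, 6, 1, 9]
i=2: items[2] = 6+9 = 15 → [1, 9, 15, 1, 9]
i=3: items[3] = 1+15 = 16 → [1, 9, 15, 16, 9]
i=4: items[4] = 9+16 = 25 → [1, 9, 15, 16, 25]
sum = 66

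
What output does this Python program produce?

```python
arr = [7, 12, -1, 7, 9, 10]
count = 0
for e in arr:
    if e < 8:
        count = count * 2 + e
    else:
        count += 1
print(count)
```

39

e=7: <8, count = 0*2+7 = 7
e=12: not <8, count = 7+1 = 8
e=-1: <8, count = 8*2+(-1) = 15
e=7: <8, count = 15*2+7 = 37
e=9: not <8, count = 37+1 = 38
e=10: not <8, count = 38+1 = 39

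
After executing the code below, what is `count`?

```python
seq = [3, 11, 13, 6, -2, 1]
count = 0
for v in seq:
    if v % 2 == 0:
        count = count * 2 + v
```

10

v=3: not even
v=11: not even
v=13: not even
v=6: even, count = 0*2+6 = 6
v=-2: even, count = 6*2+(-2) = 10
v=1: not even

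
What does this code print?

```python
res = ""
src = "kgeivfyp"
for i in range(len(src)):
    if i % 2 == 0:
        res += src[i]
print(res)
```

i=0: add 'k' → 'k'
i=1: skip
i=2: add 'e' → 'ke'
i=3: skip
i=4: add 'v' → 'kev'
i=5: skip
i=6: add 'y' → 'kevy'
i=7: skip

kevy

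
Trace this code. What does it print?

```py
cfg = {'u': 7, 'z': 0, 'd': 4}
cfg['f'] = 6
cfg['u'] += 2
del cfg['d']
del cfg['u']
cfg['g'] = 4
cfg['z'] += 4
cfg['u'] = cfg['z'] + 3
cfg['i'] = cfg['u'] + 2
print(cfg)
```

{'z': 4, 'f': 6, 'g': 4, 'u': 7, 'i': 9}

cfg['f'] = 6 → {'u': 7, 'z': 0, 'd': 4, 'f': 6}
cfg['u'] = 7+2 = 9 → {'u': 9, 'z': 0, 'd': 4, 'f': 6}
del 'd' → {'u': 9, 'z': 0, 'f': 6}
del 'u' → {'z': 0, 'f': 6}
cfg['g'] = 4 → {'z': 0, 'f': 6, 'g': 4}
cfg['z'] = 0+4 = 4 → {'z': 4, 'f': 6, 'g': 4}
cfg['u'] = cfg['z']+3 = 7 → {'z': 4, 'f': 6, 'g': 4, 'u': 7}
cfg['i'] = cfg['u']+2 = 9 → {'z': 4, 'f': 6, 'g': 4, 'u': 7, 'i': 9}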